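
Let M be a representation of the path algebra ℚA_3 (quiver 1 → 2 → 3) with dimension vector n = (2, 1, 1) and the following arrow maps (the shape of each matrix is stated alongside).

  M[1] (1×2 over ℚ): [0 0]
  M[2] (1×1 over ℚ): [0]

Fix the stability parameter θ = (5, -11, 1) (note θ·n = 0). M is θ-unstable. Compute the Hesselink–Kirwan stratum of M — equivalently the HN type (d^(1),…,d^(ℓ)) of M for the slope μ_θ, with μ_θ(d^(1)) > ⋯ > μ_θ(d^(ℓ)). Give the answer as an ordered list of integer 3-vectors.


Via rank(M_{q-1}∘⋯∘M_p): M ≅ I[1,1]^2, I[2,2], I[3,3].
μ_θ-semistable layers: μ^(1)=5; μ^(2)=1; μ^(3)=-11

((2, 0, 0); (0, 0, 1); (0, 1, 0))


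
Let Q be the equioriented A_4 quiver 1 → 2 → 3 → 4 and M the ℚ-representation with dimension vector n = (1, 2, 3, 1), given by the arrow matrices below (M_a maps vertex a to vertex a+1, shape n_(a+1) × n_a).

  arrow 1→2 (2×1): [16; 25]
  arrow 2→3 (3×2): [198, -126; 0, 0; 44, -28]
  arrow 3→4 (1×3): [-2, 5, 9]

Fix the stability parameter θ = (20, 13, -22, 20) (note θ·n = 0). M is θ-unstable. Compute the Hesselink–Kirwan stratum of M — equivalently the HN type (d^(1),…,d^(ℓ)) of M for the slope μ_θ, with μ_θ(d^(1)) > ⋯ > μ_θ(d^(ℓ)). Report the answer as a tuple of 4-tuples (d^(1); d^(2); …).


Via rank(M_{q-1}∘⋯∘M_p): M ≅ I[1,3], I[2,2], I[3,3], I[3,4].
μ_θ-semistable layers: μ^(1)=20; μ^(2)=13; μ^(3)=11/3; μ^(4)=-22

((0, 0, 0, 1); (0, 1, 0, 0); (1, 1, 1, 0); (0, 0, 2, 0))


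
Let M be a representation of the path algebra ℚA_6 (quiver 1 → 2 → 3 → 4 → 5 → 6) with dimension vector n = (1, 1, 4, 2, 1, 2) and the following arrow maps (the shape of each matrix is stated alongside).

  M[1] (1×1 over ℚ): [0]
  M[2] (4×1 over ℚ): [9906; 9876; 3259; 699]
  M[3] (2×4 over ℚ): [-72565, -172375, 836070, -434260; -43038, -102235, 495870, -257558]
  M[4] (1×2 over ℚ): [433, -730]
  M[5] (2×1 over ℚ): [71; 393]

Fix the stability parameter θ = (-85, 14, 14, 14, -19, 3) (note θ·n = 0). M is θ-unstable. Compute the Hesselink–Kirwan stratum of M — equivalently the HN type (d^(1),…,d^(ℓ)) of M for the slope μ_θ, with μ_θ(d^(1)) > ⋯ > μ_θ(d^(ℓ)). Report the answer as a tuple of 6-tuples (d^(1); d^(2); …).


Via rank(M_{q-1}∘⋯∘M_p): M ≅ I[1,1], I[2,3], I[3,3], I[3,4], I[3,6], I[6,6].
μ_θ-semistable layers: μ^(1)=14; μ^(2)=3; μ^(3)=-85

((0, 1, 3, 1, 0, 0); (0, 0, 1, 1, 1, 2); (1, 0, 0, 0, 0, 0))


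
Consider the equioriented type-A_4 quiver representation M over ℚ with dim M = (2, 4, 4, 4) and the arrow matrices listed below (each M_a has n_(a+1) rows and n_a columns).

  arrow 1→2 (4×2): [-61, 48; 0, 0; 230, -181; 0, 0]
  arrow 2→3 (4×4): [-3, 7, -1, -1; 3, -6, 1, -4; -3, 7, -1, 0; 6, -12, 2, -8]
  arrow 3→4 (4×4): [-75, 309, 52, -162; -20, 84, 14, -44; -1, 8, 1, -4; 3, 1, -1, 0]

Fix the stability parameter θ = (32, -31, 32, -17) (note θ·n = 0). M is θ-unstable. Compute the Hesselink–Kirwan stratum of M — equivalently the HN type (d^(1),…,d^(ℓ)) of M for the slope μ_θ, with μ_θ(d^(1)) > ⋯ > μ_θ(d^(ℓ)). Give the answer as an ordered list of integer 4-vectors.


Barcode: M ≅ I[1,2], I[1,4], I[2,4]^2, I[3,3], I[4,4]. HN layers by μ_θ (5 steps, strictly decreasing):
  μ^(1)=32; μ^(2)=15/2; μ^(3)=1/2; μ^(4)=-17; μ^(5)=-31

((0, 0, 1, 0); (0, 0, 3, 3); (2, 2, 0, 0); (0, 0, 0, 1); (0, 2, 0, 0))


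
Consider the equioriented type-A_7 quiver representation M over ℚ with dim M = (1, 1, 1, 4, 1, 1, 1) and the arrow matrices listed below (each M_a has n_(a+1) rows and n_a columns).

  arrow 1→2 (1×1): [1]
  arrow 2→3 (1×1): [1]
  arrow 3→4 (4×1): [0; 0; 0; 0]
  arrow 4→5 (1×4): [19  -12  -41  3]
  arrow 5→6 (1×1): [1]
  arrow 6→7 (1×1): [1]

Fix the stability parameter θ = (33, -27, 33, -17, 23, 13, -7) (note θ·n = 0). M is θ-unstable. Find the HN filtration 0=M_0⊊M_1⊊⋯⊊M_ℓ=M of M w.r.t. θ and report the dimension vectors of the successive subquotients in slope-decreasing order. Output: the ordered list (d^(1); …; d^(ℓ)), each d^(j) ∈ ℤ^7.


Barcode: M ≅ I[1,3], I[4,4]^3, I[4,7]. HN layers by μ_θ (4 steps, strictly decreasing):
  μ^(1)=33; μ^(2)=29/3; μ^(3)=3; μ^(4)=-17

((0, 0, 1, 0, 0, 0, 0); (0, 0, 0, 0, 1, 1, 1); (1, 1, 0, 0, 0, 0, 0); (0, 0, 0, 4, 0, 0, 0))


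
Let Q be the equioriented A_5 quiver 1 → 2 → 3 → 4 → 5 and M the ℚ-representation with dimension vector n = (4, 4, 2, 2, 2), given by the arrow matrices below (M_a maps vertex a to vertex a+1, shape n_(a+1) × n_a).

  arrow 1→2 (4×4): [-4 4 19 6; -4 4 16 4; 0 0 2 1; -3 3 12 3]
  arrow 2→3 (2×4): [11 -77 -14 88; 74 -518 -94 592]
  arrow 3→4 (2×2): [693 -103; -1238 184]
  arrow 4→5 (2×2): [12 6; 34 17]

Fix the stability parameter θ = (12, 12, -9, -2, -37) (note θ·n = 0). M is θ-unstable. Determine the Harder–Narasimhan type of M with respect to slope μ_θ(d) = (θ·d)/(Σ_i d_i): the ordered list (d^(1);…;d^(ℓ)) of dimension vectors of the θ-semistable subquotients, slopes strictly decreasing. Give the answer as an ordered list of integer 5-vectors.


Barcode: M ≅ I[1,1], I[1,2], I[1,4], I[1,5], I[2,2], I[5,5]. HN layers by μ_θ (4 steps, strictly decreasing):
  μ^(1)=12; μ^(2)=13/4; μ^(3)=-24/5; μ^(4)=-37

((2, 2, 0, 0, 0); (1, 1, 1, 1, 0); (1, 1, 1, 1, 1); (0, 0, 0, 0, 1))


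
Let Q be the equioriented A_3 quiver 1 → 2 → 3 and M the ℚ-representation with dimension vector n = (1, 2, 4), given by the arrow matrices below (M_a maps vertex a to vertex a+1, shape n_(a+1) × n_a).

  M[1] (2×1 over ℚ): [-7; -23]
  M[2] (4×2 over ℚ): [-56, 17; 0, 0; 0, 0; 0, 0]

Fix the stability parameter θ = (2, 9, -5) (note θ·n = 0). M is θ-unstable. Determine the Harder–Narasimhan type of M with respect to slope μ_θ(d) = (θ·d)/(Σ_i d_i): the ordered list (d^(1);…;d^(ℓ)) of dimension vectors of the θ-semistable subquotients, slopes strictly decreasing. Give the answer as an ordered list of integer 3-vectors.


Interval decomposition of M: I[1,3], I[2,2], I[3,3]^3.
HN type (ℓ=3): μ^(1)=9; μ^(2)=2; μ^(3)=-5

((0, 1, 0); (1, 1, 1); (0, 0, 3))


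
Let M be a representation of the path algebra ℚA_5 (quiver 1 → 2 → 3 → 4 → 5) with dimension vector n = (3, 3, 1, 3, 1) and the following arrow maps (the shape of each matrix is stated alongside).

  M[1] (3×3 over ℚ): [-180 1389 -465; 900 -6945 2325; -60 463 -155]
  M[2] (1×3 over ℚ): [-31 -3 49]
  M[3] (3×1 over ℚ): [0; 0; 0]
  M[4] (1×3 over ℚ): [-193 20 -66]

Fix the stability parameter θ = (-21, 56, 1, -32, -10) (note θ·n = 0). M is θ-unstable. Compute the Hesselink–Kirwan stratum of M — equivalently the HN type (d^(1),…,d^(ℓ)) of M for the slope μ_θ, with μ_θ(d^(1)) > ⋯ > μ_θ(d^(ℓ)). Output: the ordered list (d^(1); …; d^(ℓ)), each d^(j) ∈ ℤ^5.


Interval decomposition of M: I[1,1]^2, I[1,3], I[2,2]^2, I[4,4]^2, I[4,5].
HN type (ℓ=5): μ^(1)=56; μ^(2)=57/2; μ^(3)=-10; μ^(4)=-21; μ^(5)=-32

((0, 2, 0, 0, 0); (0, 1, 1, 0, 0); (0, 0, 0, 0, 1); (3, 0, 0, 0, 0); (0, 0, 0, 3, 0))


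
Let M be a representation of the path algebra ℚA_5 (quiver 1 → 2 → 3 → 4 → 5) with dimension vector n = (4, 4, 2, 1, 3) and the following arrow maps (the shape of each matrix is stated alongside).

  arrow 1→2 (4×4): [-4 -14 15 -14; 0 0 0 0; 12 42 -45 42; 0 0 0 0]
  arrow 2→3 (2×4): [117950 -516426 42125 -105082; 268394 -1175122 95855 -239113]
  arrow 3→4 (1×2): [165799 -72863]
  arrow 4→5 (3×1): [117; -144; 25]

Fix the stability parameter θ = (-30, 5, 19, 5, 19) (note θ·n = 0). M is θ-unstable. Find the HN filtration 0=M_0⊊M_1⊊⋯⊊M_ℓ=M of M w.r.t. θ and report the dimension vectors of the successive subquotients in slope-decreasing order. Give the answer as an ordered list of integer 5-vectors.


Via rank(M_{q-1}∘⋯∘M_p): M ≅ I[1,1]^3, I[1,5], I[2,2]^2, I[2,3], I[5,5]^2.
μ_θ-semistable layers: μ^(1)=19; μ^(2)=12; μ^(3)=5; μ^(4)=-30

((0, 0, 1, 0, 3); (0, 0, 1, 1, 0); (0, 4, 0, 0, 0); (4, 0, 0, 0, 0))


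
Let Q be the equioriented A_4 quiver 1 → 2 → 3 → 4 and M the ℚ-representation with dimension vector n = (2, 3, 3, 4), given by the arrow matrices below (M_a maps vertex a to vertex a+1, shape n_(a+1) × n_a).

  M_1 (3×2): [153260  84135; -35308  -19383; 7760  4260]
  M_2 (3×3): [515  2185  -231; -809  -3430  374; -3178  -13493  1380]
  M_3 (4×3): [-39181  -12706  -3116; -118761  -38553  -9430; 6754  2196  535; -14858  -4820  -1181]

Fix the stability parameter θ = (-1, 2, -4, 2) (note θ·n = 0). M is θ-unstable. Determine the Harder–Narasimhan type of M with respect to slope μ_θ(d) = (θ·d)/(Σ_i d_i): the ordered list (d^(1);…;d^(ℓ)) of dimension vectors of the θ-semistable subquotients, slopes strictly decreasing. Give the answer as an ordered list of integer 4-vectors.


Barcode: M ≅ I[1,1], I[1,4], I[2,4]^2, I[4,4]. HN layers by μ_θ (2 steps, strictly decreasing):
  μ^(1)=2; μ^(2)=-1

((0, 0, 0, 4); (2, 3, 3, 0))


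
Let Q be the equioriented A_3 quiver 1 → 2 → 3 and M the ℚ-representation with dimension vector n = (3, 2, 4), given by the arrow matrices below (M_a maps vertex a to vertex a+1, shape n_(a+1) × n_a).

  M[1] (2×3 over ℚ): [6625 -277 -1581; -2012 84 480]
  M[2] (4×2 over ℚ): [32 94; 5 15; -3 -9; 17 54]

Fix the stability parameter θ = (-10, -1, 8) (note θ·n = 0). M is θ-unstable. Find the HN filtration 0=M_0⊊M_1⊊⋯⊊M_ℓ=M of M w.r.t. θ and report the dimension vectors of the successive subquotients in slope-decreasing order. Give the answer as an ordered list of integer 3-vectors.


Interval decomposition of M: I[1,1], I[1,3]^2, I[3,3]^2.
HN type (ℓ=3): μ^(1)=8; μ^(2)=-1; μ^(3)=-10

((0, 0, 4); (0, 2, 0); (3, 0, 0))


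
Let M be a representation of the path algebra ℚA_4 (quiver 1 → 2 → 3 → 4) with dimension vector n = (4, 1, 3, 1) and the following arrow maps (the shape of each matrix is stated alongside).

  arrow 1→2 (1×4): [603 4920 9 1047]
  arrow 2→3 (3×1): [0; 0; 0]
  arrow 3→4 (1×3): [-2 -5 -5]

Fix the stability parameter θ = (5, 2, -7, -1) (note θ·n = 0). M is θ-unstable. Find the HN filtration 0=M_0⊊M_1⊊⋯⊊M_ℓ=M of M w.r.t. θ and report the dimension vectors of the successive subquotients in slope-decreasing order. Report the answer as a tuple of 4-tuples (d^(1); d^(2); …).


Barcode: M ≅ I[1,1]^3, I[1,2], I[3,3]^2, I[3,4]. HN layers by μ_θ (4 steps, strictly decreasing):
  μ^(1)=5; μ^(2)=7/2; μ^(3)=-1; μ^(4)=-7

((3, 0, 0, 0); (1, 1, 0, 0); (0, 0, 0, 1); (0, 0, 3, 0))


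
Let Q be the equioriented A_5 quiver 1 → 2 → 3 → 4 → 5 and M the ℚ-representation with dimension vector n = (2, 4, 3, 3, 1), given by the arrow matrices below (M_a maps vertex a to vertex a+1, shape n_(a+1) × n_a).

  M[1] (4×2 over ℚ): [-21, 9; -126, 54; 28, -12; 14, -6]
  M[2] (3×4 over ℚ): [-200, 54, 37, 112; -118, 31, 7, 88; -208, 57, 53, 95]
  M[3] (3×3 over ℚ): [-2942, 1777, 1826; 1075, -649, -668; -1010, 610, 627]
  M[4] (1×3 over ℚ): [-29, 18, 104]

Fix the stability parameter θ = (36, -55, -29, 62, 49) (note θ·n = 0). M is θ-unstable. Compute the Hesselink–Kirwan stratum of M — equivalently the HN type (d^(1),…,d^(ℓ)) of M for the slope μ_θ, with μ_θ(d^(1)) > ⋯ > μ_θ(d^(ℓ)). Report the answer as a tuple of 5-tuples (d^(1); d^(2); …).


Interval decomposition of M: I[1,1], I[1,2], I[2,4]^2, I[2,5].
HN type (ℓ=6): μ^(1)=62; μ^(2)=111/2; μ^(3)=36; μ^(4)=-19/2; μ^(5)=-29; μ^(6)=-55

((0, 0, 0, 2, 0); (0, 0, 0, 1, 1); (1, 0, 0, 0, 0); (1, 1, 0, 0, 0); (0, 0, 3, 0, 0); (0, 3, 0, 0, 0))


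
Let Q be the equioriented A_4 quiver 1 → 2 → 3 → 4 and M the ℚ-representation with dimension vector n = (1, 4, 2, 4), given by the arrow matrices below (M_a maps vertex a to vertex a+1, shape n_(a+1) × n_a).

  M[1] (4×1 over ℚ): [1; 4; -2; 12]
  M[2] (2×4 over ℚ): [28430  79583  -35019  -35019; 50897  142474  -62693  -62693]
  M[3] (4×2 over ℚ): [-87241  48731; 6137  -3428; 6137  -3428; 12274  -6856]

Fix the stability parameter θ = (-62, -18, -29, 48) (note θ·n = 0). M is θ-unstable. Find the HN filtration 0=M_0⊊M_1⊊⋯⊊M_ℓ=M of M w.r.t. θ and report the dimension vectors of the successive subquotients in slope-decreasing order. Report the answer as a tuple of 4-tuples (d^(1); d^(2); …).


Barcode: M ≅ I[1,4], I[2,2]^2, I[2,4], I[4,4]^2. HN layers by μ_θ (4 steps, strictly decreasing):
  μ^(1)=48; μ^(2)=-18; μ^(3)=-47/2; μ^(4)=-62

((0, 0, 0, 4); (0, 2, 0, 0); (0, 2, 2, 0); (1, 0, 0, 0))


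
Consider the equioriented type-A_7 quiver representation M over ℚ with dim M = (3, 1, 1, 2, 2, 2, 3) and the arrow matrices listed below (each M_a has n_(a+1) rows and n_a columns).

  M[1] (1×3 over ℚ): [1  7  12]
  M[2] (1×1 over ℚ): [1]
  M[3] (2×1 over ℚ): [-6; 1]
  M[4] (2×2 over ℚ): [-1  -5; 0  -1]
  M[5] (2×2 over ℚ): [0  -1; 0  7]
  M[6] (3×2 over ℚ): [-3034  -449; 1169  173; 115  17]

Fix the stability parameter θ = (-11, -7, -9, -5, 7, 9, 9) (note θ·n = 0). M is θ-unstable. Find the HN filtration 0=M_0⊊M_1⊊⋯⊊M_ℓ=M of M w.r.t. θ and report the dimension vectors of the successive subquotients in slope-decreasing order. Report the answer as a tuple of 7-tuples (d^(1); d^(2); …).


Via rank(M_{q-1}∘⋯∘M_p): M ≅ I[1,1]^2, I[1,7], I[4,5], I[6,7], I[7,7].
μ_θ-semistable layers: μ^(1)=9; μ^(2)=7; μ^(3)=-5; μ^(4)=-8; μ^(5)=-11

((0, 0, 0, 0, 0, 2, 3); (0, 0, 0, 0, 2, 0, 0); (0, 0, 0, 2, 0, 0, 0); (0, 1, 1, 0, 0, 0, 0); (3, 0, 0, 0, 0, 0, 0))


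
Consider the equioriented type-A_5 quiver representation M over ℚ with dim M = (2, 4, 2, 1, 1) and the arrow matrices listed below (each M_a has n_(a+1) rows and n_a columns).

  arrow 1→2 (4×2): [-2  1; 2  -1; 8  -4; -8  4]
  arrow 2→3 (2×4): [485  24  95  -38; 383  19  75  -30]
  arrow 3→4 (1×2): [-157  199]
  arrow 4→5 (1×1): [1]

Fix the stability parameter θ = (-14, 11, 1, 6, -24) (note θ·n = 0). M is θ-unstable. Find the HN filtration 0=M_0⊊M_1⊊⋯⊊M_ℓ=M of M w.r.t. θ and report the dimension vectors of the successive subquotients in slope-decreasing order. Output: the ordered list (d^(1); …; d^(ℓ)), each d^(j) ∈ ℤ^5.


Via rank(M_{q-1}∘⋯∘M_p): M ≅ I[1,1], I[1,5], I[2,2]^2, I[2,3].
μ_θ-semistable layers: μ^(1)=11; μ^(2)=6; μ^(3)=-3/2; μ^(4)=-14

((0, 2, 0, 0, 0); (0, 1, 1, 0, 0); (0, 1, 1, 1, 1); (2, 0, 0, 0, 0))


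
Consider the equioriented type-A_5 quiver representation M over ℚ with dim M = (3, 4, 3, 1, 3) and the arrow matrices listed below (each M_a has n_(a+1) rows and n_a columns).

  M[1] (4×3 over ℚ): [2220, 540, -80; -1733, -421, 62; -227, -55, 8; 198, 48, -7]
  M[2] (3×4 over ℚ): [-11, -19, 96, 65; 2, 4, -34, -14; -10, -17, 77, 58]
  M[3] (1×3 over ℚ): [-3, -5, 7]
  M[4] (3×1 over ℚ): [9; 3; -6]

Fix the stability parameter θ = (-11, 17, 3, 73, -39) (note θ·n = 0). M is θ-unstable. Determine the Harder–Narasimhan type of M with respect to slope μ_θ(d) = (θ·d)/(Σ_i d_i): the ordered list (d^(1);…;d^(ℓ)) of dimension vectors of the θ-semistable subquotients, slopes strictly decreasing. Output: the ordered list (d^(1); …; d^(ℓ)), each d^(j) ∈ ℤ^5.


Via rank(M_{q-1}∘⋯∘M_p): M ≅ I[1,1], I[1,3], I[1,5], I[2,2], I[2,3], I[5,5]^2.
μ_θ-semistable layers: μ^(1)=17; μ^(2)=10; μ^(3)=-11; μ^(4)=-39

((0, 1, 0, 1, 1); (0, 3, 3, 0, 0); (3, 0, 0, 0, 0); (0, 0, 0, 0, 2))


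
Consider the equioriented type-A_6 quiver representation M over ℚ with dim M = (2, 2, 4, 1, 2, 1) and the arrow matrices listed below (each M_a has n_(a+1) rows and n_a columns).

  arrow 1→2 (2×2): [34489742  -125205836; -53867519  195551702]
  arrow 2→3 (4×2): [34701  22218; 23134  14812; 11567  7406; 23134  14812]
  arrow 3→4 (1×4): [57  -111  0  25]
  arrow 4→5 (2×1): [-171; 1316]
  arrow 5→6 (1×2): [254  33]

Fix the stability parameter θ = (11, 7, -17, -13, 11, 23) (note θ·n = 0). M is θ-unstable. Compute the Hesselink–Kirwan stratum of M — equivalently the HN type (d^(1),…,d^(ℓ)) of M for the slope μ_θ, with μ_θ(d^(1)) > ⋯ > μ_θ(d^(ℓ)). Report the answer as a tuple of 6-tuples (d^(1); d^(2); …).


Barcode: M ≅ I[1,1], I[1,2], I[2,6], I[3,3]^3, I[5,5]. HN layers by μ_θ (5 steps, strictly decreasing):
  μ^(1)=23; μ^(2)=11; μ^(3)=9; μ^(4)=-23/3; μ^(5)=-17

((0, 0, 0, 0, 0, 1); (1, 0, 0, 0, 2, 0); (1, 1, 0, 0, 0, 0); (0, 1, 1, 1, 0, 0); (0, 0, 3, 0, 0, 0))


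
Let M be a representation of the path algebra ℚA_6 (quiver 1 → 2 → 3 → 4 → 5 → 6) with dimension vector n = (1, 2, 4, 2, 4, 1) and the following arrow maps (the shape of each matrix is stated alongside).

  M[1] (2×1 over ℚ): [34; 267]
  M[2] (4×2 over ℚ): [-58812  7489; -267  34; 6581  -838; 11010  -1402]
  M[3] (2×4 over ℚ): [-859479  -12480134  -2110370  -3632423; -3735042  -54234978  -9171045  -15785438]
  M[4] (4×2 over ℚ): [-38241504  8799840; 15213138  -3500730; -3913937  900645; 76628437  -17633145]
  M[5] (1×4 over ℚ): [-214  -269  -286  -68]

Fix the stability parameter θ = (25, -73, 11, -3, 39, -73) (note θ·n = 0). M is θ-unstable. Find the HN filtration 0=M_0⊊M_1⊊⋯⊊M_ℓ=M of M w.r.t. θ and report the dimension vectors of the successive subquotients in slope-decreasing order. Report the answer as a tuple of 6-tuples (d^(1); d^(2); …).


Interval decomposition of M: I[1,5], I[2,4], I[3,3]^2, I[5,5]^2, I[5,6].
HN type (ℓ=6): μ^(1)=39; μ^(2)=11; μ^(3)=4; μ^(4)=-17; μ^(5)=-24; μ^(6)=-73

((0, 0, 0, 0, 3, 0); (0, 0, 2, 0, 0, 0); (0, 0, 2, 2, 0, 0); (0, 0, 0, 0, 1, 1); (1, 1, 0, 0, 0, 0); (0, 1, 0, 0, 0, 0))


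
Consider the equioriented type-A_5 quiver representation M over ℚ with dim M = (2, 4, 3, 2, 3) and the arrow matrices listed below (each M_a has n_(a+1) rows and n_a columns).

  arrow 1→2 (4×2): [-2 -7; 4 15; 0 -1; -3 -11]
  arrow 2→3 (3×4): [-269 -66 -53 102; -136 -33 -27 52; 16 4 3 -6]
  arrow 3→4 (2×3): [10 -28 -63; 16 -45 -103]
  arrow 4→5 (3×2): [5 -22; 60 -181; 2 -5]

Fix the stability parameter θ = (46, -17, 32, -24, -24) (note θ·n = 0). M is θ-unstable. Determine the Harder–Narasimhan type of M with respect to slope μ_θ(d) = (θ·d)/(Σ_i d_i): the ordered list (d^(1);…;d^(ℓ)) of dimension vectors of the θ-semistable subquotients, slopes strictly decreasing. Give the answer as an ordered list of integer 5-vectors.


Barcode: M ≅ I[1,2], I[1,5], I[2,3], I[2,5], I[5,5]. HN layers by μ_θ (6 steps, strictly decreasing):
  μ^(1)=32; μ^(2)=29/2; μ^(3)=13/5; μ^(4)=-16/3; μ^(5)=-17; μ^(6)=-24

((0, 0, 1, 0, 0); (1, 1, 0, 0, 0); (1, 1, 1, 1, 1); (0, 0, 1, 1, 1); (0, 2, 0, 0, 0); (0, 0, 0, 0, 1))


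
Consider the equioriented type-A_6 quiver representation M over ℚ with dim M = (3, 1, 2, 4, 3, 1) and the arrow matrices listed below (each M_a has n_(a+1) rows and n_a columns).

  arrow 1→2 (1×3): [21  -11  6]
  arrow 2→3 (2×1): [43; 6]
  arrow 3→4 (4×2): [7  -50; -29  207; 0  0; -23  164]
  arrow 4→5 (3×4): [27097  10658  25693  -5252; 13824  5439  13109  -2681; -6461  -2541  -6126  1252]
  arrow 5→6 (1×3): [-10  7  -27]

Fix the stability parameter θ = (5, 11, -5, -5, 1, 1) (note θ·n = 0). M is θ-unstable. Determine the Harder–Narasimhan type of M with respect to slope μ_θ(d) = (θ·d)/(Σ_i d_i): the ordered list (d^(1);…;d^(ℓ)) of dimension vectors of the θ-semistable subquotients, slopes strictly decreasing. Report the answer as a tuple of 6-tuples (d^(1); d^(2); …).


Via rank(M_{q-1}∘⋯∘M_p): M ≅ I[1,1]^2, I[1,5], I[3,6], I[4,4], I[4,5].
μ_θ-semistable layers: μ^(1)=5; μ^(2)=7/5; μ^(3)=1; μ^(4)=-5

((2, 0, 0, 0, 0, 0); (1, 1, 1, 1, 1, 0); (0, 0, 0, 0, 2, 1); (0, 0, 1, 3, 0, 0))


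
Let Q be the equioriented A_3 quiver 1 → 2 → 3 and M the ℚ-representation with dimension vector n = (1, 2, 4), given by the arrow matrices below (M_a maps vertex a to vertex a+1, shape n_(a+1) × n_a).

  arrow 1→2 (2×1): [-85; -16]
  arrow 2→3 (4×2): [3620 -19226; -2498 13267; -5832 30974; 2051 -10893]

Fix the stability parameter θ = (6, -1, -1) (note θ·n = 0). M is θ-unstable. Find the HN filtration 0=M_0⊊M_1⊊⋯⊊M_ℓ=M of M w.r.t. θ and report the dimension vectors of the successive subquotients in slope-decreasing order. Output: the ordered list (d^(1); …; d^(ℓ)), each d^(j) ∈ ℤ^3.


Interval decomposition of M: I[1,3], I[2,3], I[3,3]^2.
HN type (ℓ=2): μ^(1)=4/3; μ^(2)=-1

((1, 1, 1); (0, 1, 3))


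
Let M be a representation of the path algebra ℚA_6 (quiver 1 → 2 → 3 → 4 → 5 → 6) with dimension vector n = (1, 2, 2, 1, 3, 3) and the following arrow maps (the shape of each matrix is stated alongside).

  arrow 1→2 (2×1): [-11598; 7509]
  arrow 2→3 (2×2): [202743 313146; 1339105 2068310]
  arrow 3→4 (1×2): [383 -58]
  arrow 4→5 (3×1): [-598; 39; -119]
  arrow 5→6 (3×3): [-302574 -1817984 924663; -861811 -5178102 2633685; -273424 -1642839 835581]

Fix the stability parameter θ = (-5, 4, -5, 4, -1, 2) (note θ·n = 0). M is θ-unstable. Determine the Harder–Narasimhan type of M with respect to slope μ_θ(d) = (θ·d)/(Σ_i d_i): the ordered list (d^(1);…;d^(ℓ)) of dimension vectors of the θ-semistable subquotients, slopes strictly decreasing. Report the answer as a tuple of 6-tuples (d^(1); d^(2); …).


Barcode: M ≅ I[1,2], I[2,6], I[3,3], I[5,6]^2. HN layers by μ_θ (6 steps, strictly decreasing):
  μ^(1)=4; μ^(2)=2; μ^(3)=3/2; μ^(4)=-1/2; μ^(5)=-1; μ^(6)=-5

((0, 1, 0, 0, 0, 0); (0, 0, 0, 0, 0, 3); (0, 0, 0, 1, 1, 0); (0, 1, 1, 0, 0, 0); (0, 0, 0, 0, 2, 0); (1, 0, 1, 0, 0, 0))


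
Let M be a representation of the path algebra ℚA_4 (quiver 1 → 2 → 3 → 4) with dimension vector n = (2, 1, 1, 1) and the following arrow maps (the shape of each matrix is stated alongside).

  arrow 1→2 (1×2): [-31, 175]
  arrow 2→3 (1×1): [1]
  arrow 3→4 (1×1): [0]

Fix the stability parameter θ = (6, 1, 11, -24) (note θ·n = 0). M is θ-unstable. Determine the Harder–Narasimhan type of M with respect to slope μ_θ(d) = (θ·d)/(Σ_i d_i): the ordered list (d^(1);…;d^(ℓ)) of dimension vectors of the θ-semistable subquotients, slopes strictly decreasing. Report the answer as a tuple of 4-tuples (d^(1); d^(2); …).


Barcode: M ≅ I[1,1], I[1,3], I[4,4]. HN layers by μ_θ (4 steps, strictly decreasing):
  μ^(1)=11; μ^(2)=6; μ^(3)=7/2; μ^(4)=-24

((0, 0, 1, 0); (1, 0, 0, 0); (1, 1, 0, 0); (0, 0, 0, 1))


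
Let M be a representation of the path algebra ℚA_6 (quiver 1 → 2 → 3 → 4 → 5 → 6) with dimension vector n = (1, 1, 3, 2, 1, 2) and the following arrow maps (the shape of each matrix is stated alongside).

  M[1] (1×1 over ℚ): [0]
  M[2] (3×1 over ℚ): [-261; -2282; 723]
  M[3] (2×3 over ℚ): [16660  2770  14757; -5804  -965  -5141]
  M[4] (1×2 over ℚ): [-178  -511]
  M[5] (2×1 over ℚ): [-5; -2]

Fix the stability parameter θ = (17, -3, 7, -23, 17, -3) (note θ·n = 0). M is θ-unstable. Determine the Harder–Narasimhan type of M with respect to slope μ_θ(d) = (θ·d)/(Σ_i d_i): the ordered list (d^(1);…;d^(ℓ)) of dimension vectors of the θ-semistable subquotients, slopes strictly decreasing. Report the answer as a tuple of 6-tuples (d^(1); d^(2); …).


Barcode: M ≅ I[1,1], I[2,6], I[3,3], I[3,4], I[6,6]. HN layers by μ_θ (5 steps, strictly decreasing):
  μ^(1)=17; μ^(2)=7; μ^(3)=-3; μ^(4)=-19/3; μ^(5)=-8

((1, 0, 0, 0, 0, 0); (0, 0, 1, 0, 1, 1); (0, 0, 0, 0, 0, 1); (0, 1, 1, 1, 0, 0); (0, 0, 1, 1, 0, 0))


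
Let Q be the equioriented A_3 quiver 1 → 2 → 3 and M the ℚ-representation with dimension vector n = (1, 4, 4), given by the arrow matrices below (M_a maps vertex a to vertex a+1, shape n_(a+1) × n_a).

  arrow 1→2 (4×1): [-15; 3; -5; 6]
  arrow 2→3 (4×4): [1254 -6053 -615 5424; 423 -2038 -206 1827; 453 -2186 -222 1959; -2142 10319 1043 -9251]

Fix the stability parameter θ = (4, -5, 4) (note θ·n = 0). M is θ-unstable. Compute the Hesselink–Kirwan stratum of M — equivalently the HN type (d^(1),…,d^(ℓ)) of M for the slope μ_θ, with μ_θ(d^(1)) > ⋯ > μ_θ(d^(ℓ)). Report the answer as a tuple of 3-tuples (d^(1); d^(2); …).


Interval decomposition of M: I[1,3], I[2,2], I[2,3]^2, I[3,3].
HN type (ℓ=3): μ^(1)=4; μ^(2)=-1/2; μ^(3)=-5

((0, 0, 4); (1, 1, 0); (0, 3, 0))


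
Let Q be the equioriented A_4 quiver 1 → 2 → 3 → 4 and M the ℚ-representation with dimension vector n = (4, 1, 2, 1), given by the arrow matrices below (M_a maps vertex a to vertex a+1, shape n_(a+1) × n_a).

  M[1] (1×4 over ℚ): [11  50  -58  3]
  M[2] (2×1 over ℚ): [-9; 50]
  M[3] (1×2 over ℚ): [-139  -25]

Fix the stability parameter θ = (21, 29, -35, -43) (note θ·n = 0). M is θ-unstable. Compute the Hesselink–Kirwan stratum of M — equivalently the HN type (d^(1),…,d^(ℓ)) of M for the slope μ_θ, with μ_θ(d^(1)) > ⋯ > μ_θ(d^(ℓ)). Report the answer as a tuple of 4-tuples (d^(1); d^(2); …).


Via rank(M_{q-1}∘⋯∘M_p): M ≅ I[1,1]^3, I[1,4], I[3,3].
μ_θ-semistable layers: μ^(1)=21; μ^(2)=-7; μ^(3)=-35

((3, 0, 0, 0); (1, 1, 1, 1); (0, 0, 1, 0))


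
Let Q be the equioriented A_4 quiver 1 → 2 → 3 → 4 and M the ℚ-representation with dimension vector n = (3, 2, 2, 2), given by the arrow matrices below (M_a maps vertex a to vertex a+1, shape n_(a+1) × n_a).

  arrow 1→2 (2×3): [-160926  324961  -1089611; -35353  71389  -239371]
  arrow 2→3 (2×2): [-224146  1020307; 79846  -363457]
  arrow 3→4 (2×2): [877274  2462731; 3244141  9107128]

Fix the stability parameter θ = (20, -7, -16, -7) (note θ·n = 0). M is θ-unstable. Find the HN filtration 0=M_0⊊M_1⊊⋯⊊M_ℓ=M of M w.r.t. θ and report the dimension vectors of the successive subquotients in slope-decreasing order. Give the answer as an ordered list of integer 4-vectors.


Via rank(M_{q-1}∘⋯∘M_p): M ≅ I[1,1], I[1,2], I[1,4], I[3,4].
μ_θ-semistable layers: μ^(1)=20; μ^(2)=13/2; μ^(3)=-5/2; μ^(4)=-7; μ^(5)=-16

((1, 0, 0, 0); (1, 1, 0, 0); (1, 1, 1, 1); (0, 0, 0, 1); (0, 0, 1, 0))


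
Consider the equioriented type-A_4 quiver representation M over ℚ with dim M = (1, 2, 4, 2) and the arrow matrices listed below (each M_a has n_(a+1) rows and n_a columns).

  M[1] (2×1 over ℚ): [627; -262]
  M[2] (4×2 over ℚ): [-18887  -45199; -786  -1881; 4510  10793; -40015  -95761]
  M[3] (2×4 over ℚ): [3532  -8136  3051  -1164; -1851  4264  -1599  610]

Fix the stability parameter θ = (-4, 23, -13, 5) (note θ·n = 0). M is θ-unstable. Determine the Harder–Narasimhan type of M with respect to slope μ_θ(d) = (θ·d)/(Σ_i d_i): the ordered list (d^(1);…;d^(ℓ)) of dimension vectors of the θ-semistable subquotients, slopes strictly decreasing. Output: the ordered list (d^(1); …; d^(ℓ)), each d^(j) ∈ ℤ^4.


Interval decomposition of M: I[1,4], I[2,4], I[3,3]^2.
HN type (ℓ=3): μ^(1)=5; μ^(2)=-4; μ^(3)=-13

((0, 2, 2, 2); (1, 0, 0, 0); (0, 0, 2, 0))


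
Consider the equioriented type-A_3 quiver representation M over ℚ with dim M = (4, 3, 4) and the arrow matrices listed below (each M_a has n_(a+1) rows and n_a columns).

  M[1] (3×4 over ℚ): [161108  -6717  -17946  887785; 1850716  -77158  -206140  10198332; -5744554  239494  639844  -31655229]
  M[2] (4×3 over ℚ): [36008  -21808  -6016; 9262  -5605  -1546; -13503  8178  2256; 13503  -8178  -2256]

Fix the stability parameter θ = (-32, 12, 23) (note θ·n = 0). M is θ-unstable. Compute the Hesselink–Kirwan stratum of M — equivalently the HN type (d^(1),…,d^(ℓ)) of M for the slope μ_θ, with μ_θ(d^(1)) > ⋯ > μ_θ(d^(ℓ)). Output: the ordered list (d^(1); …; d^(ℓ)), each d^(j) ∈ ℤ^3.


Barcode: M ≅ I[1,1]^2, I[1,2], I[1,3], I[2,3], I[3,3]^2. HN layers by μ_θ (3 steps, strictly decreasing):
  μ^(1)=23; μ^(2)=12; μ^(3)=-32

((0, 0, 4); (0, 3, 0); (4, 0, 0))


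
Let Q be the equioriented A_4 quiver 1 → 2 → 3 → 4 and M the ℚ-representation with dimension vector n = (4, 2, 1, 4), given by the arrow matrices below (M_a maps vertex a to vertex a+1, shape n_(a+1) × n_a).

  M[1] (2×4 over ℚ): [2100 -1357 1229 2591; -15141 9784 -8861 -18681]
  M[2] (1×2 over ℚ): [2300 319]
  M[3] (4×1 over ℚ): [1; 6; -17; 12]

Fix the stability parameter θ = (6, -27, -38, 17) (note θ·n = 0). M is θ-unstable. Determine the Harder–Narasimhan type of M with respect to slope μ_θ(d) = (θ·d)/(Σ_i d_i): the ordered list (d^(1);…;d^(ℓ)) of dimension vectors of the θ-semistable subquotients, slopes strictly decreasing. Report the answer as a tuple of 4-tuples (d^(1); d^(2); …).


Interval decomposition of M: I[1,1]^2, I[1,2], I[1,4], I[4,4]^3.
HN type (ℓ=4): μ^(1)=17; μ^(2)=6; μ^(3)=-21/2; μ^(4)=-59/3

((0, 0, 0, 4); (2, 0, 0, 0); (1, 1, 0, 0); (1, 1, 1, 0))


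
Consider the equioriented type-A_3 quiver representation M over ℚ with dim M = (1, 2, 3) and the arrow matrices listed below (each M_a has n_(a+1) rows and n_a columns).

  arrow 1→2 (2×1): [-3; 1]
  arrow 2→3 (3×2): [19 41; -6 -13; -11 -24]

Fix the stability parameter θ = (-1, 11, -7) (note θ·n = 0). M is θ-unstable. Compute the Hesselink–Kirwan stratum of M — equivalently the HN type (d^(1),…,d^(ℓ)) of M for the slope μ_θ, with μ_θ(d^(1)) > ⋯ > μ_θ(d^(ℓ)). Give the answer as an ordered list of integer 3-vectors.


Barcode: M ≅ I[1,3], I[2,3], I[3,3]. HN layers by μ_θ (3 steps, strictly decreasing):
  μ^(1)=2; μ^(2)=-1; μ^(3)=-7

((0, 2, 2); (1, 0, 0); (0, 0, 1))


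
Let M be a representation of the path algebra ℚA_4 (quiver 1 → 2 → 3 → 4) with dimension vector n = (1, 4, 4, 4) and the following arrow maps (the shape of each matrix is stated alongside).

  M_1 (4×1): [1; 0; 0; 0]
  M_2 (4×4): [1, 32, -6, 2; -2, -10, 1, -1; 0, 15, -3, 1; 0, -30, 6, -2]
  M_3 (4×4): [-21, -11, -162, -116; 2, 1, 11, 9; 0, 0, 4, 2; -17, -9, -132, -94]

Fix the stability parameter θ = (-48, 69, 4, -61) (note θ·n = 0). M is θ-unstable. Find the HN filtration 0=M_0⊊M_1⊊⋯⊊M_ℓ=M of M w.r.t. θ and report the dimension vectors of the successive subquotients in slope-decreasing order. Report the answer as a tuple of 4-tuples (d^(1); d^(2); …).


Interval decomposition of M: I[1,4], I[2,2], I[2,3], I[2,4], I[3,4], I[4,4].
HN type (ℓ=6): μ^(1)=69; μ^(2)=73/2; μ^(3)=4; μ^(4)=-57/2; μ^(5)=-48; μ^(6)=-61

((0, 1, 0, 0); (0, 1, 1, 0); (0, 2, 2, 2); (0, 0, 1, 1); (1, 0, 0, 0); (0, 0, 0, 1))


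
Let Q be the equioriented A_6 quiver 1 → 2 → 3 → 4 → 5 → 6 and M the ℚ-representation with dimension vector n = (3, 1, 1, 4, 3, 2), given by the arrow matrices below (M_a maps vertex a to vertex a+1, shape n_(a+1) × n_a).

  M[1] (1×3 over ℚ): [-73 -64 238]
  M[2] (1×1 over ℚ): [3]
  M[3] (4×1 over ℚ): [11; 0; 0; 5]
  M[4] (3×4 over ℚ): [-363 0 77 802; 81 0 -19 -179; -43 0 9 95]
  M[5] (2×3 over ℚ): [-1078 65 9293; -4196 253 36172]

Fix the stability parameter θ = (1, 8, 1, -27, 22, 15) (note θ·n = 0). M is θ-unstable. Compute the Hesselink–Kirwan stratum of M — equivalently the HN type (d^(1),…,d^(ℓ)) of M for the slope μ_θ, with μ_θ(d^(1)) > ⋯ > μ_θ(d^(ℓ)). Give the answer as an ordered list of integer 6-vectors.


Barcode: M ≅ I[1,1]^2, I[1,5], I[4,4]^2, I[4,6], I[5,6]. HN layers by μ_θ (5 steps, strictly decreasing):
  μ^(1)=22; μ^(2)=37/2; μ^(3)=1; μ^(4)=-17/4; μ^(5)=-27

((0, 0, 0, 0, 1, 0); (0, 0, 0, 0, 2, 2); (2, 0, 0, 0, 0, 0); (1, 1, 1, 1, 0, 0); (0, 0, 0, 3, 0, 0))


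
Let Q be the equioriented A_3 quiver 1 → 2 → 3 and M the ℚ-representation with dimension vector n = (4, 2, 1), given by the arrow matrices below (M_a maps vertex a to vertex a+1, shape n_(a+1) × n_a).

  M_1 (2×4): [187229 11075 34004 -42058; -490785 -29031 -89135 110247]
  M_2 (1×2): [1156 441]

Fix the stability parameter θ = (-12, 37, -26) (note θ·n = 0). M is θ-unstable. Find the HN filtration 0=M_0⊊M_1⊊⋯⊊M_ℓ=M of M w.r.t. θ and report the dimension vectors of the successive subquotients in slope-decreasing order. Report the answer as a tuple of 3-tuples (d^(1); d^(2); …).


Via rank(M_{q-1}∘⋯∘M_p): M ≅ I[1,1]^2, I[1,2], I[1,3].
μ_θ-semistable layers: μ^(1)=37; μ^(2)=11/2; μ^(3)=-12

((0, 1, 0); (0, 1, 1); (4, 0, 0))


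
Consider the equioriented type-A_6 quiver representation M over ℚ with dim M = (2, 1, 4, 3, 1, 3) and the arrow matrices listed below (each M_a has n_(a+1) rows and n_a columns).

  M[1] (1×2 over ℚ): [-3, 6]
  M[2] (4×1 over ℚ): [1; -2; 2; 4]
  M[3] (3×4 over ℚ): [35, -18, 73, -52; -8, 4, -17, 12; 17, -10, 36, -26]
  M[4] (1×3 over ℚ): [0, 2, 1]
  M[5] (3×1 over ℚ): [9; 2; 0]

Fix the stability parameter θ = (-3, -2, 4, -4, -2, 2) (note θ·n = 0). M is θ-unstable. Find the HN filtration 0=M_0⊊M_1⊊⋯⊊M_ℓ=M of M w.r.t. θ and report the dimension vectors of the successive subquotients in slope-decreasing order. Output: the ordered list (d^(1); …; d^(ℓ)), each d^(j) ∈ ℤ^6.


Interval decomposition of M: I[1,1], I[1,6], I[3,3], I[3,4]^2, I[6,6]^2.
HN type (ℓ=6): μ^(1)=4; μ^(2)=2; μ^(3)=0; μ^(4)=-2/3; μ^(5)=-2; μ^(6)=-3

((0, 0, 1, 0, 0, 0); (0, 0, 0, 0, 0, 3); (0, 0, 2, 2, 0, 0); (0, 0, 1, 1, 1, 0); (0, 1, 0, 0, 0, 0); (2, 0, 0, 0, 0, 0))


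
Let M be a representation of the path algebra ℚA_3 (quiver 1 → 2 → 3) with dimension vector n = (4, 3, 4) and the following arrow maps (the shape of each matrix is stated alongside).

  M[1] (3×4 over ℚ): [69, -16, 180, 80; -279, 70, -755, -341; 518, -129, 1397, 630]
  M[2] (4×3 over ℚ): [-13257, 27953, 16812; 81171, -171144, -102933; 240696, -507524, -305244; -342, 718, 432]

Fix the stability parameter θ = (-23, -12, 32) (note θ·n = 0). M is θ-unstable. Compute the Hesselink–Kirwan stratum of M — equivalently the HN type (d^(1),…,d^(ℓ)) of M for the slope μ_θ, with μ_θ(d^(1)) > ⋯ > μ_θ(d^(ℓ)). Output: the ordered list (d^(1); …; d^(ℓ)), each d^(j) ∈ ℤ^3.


Via rank(M_{q-1}∘⋯∘M_p): M ≅ I[1,1], I[1,2], I[1,3]^2, I[3,3]^2.
μ_θ-semistable layers: μ^(1)=32; μ^(2)=-12; μ^(3)=-23

((0, 0, 4); (0, 3, 0); (4, 0, 0))


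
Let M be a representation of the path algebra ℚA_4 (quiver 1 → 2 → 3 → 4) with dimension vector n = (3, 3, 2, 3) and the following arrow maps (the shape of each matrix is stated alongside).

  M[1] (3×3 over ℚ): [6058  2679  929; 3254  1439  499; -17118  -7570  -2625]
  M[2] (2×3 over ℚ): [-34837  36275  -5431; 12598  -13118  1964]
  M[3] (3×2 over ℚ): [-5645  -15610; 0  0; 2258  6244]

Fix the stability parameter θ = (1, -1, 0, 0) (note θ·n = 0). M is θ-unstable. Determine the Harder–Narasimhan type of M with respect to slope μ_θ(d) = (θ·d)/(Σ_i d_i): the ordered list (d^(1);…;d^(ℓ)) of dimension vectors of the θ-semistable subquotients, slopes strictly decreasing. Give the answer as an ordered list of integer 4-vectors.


Via rank(M_{q-1}∘⋯∘M_p): M ≅ I[1,1], I[1,2], I[1,4], I[2,3], I[4,4]^2.
μ_θ-semistable layers: μ^(1)=1; μ^(2)=0; μ^(3)=-1

((1, 0, 0, 0); (2, 2, 2, 3); (0, 1, 0, 0))


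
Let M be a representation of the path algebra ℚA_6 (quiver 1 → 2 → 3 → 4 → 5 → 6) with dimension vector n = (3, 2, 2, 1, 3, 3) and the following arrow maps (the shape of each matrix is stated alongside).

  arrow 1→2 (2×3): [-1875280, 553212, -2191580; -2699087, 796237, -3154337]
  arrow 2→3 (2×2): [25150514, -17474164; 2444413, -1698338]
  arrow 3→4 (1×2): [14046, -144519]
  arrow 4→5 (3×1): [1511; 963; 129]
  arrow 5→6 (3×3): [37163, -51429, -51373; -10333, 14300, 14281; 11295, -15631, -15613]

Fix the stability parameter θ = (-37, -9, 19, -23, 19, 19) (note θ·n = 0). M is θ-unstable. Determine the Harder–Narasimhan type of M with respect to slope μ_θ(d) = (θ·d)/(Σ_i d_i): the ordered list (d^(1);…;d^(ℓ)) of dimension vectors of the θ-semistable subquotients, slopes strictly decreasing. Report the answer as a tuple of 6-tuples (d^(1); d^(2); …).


Via rank(M_{q-1}∘⋯∘M_p): M ≅ I[1,1], I[1,2], I[1,6], I[3,3], I[5,5], I[5,6], I[6,6].
μ_θ-semistable layers: μ^(1)=19; μ^(2)=-2; μ^(3)=-9; μ^(4)=-37

((0, 0, 1, 0, 3, 3); (0, 0, 1, 1, 0, 0); (0, 2, 0, 0, 0, 0); (3, 0, 0, 0, 0, 0))


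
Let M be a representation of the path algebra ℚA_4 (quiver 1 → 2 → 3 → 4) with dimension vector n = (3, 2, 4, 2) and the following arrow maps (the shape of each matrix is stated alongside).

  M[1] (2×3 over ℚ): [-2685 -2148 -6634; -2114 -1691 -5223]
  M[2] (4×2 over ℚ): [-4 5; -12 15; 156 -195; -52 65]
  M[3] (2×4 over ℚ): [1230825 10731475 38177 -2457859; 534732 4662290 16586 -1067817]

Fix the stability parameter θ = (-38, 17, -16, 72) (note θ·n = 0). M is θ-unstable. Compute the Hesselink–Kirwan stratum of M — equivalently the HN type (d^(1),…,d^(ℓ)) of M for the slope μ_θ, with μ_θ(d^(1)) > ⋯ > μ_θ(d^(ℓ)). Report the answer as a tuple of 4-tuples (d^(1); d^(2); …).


Barcode: M ≅ I[1,1], I[1,2], I[1,4], I[3,3]^2, I[3,4]. HN layers by μ_θ (5 steps, strictly decreasing):
  μ^(1)=72; μ^(2)=17; μ^(3)=1/2; μ^(4)=-16; μ^(5)=-38

((0, 0, 0, 2); (0, 1, 0, 0); (0, 1, 1, 0); (0, 0, 3, 0); (3, 0, 0, 0))


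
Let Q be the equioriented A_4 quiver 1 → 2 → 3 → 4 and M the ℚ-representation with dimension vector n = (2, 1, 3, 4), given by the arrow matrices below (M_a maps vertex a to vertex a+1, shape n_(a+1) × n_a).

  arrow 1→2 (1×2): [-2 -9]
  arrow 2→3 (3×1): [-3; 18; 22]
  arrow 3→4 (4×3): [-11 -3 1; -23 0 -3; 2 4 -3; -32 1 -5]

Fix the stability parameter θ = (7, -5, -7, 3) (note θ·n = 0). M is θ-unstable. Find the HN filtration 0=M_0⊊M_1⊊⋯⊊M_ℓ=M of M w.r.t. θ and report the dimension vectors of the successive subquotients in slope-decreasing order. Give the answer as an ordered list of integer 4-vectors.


Interval decomposition of M: I[1,1], I[1,4], I[3,4]^2, I[4,4].
HN type (ℓ=4): μ^(1)=7; μ^(2)=3; μ^(3)=-5/3; μ^(4)=-7

((1, 0, 0, 0); (0, 0, 0, 4); (1, 1, 1, 0); (0, 0, 2, 0))


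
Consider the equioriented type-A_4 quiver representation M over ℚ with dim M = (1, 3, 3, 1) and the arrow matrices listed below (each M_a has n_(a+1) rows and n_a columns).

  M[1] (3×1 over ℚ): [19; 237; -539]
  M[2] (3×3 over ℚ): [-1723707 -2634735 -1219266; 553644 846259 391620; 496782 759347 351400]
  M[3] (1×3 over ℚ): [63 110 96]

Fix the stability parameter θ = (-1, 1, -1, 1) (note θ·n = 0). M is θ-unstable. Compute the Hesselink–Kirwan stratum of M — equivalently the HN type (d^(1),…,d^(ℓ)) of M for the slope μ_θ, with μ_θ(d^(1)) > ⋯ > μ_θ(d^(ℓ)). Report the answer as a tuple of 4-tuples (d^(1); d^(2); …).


Via rank(M_{q-1}∘⋯∘M_p): M ≅ I[1,3], I[2,2], I[2,4], I[3,3].
μ_θ-semistable layers: μ^(1)=1; μ^(2)=0; μ^(3)=-1

((0, 1, 0, 1); (0, 2, 2, 0); (1, 0, 1, 0))


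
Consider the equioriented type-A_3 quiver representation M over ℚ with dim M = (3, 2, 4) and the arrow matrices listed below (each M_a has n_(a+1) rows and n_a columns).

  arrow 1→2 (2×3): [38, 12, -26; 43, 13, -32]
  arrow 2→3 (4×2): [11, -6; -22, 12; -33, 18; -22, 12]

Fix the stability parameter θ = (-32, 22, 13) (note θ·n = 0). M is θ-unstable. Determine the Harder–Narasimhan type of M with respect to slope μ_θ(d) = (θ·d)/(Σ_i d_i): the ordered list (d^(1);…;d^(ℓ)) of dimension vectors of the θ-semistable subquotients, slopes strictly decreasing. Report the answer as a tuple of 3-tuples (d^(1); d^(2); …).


Via rank(M_{q-1}∘⋯∘M_p): M ≅ I[1,1], I[1,2], I[1,3], I[3,3]^3.
μ_θ-semistable layers: μ^(1)=22; μ^(2)=35/2; μ^(3)=13; μ^(4)=-32

((0, 1, 0); (0, 1, 1); (0, 0, 3); (3, 0, 0))


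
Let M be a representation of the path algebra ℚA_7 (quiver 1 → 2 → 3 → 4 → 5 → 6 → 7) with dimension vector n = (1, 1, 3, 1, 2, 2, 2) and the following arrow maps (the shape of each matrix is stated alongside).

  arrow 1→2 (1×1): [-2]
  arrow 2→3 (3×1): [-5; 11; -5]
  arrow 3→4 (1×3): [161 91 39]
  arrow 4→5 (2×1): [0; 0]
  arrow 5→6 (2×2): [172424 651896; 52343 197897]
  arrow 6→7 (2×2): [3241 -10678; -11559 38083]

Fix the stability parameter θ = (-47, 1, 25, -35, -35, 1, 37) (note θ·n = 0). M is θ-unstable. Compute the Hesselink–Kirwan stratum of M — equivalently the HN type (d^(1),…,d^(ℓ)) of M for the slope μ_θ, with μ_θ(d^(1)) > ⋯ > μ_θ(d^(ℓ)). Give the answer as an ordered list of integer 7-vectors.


Barcode: M ≅ I[1,4], I[3,3]^2, I[5,5], I[5,7], I[6,7]. HN layers by μ_θ (6 steps, strictly decreasing):
  μ^(1)=37; μ^(2)=25; μ^(3)=1; μ^(4)=-3; μ^(5)=-35; μ^(6)=-47

((0, 0, 0, 0, 0, 0, 2); (0, 0, 2, 0, 0, 0, 0); (0, 0, 0, 0, 0, 2, 0); (0, 1, 1, 1, 0, 0, 0); (0, 0, 0, 0, 2, 0, 0); (1, 0, 0, 0, 0, 0, 0))
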